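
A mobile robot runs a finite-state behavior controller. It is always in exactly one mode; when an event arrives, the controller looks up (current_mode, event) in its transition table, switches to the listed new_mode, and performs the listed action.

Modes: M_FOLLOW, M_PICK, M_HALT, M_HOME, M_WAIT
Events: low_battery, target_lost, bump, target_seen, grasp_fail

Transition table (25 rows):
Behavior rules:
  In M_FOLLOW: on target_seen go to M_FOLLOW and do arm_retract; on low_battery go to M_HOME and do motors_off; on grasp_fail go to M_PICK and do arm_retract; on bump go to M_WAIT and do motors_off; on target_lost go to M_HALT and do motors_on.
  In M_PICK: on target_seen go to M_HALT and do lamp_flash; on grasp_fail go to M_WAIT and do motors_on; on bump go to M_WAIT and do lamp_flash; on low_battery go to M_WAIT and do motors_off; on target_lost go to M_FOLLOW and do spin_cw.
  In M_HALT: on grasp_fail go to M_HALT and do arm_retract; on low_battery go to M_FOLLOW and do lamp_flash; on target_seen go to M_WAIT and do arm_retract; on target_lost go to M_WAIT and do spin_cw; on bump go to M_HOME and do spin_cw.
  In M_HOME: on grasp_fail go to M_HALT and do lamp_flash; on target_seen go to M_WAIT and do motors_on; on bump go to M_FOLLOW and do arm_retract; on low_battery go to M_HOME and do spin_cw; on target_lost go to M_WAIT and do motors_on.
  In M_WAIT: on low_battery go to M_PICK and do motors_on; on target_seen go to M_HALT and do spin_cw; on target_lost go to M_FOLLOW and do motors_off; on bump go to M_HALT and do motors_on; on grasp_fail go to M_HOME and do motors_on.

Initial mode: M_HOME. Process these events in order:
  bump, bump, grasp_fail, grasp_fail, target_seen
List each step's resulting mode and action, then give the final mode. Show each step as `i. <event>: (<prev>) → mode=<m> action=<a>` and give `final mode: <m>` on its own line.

1. bump: (M_HOME) → mode=M_FOLLOW action=arm_retract
2. bump: (M_FOLLOW) → mode=M_WAIT action=motors_off
3. grasp_fail: (M_WAIT) → mode=M_HOME action=motors_on
4. grasp_fail: (M_HOME) → mode=M_HALT action=lamp_flash
5. target_seen: (M_HALT) → mode=M_WAIT action=arm_retract

final mode: M_WAIT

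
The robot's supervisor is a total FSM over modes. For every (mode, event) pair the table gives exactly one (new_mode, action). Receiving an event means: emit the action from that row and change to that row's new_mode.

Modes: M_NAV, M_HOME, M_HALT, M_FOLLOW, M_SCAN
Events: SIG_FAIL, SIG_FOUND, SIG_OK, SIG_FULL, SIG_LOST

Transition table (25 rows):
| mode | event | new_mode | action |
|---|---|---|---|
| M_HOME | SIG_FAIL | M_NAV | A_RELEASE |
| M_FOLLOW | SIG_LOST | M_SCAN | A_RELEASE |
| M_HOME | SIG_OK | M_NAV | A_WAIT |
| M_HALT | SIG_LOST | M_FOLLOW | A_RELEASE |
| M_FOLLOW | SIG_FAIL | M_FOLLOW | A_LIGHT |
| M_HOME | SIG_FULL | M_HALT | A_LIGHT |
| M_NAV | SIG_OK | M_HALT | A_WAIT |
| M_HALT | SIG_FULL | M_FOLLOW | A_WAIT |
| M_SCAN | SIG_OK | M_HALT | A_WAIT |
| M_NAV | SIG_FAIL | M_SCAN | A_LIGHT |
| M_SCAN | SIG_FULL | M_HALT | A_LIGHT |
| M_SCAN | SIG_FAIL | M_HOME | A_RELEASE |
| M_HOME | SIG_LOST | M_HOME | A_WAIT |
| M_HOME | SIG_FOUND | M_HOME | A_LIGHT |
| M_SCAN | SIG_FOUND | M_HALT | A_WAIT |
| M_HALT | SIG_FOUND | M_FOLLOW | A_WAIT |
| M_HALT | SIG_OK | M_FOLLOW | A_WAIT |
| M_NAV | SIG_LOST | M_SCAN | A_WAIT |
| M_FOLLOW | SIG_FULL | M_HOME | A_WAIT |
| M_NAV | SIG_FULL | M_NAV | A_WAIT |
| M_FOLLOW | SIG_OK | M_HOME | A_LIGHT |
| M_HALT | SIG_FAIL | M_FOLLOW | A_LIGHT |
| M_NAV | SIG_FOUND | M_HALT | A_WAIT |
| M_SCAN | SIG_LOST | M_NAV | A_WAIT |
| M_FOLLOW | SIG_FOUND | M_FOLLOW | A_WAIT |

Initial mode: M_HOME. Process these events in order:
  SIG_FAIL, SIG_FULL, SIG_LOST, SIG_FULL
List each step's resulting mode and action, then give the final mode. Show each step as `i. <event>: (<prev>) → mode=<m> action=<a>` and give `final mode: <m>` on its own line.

final mode: M_HALT

1. SIG_FAIL: (M_HOME) → mode=M_NAV action=A_RELEASE
2. SIG_FULL: (M_NAV) → mode=M_NAV action=A_WAIT
3. SIG_LOST: (M_NAV) → mode=M_SCAN action=A_WAIT
4. SIG_FULL: (M_SCAN) → mode=M_HALT action=A_LIGHT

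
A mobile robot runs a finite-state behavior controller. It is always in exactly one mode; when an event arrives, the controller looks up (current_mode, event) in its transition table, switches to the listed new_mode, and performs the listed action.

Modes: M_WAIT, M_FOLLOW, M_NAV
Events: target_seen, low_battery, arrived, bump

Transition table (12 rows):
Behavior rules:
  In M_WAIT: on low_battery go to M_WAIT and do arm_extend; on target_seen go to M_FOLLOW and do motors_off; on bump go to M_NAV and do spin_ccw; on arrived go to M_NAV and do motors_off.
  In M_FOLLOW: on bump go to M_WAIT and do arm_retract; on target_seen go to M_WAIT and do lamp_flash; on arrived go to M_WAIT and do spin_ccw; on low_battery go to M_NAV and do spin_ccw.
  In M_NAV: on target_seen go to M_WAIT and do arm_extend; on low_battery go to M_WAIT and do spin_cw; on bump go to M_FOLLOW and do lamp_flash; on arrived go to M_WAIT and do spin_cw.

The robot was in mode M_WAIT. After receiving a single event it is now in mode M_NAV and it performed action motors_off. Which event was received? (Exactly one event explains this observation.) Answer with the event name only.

arrived

try target_seen: (M_WAIT, target_seen) → (M_FOLLOW, motors_off)
try low_battery: (M_WAIT, low_battery) → (M_WAIT, arm_extend)
try arrived: (M_WAIT, arrived) → (M_NAV, motors_off)  ← matches
try bump: (M_WAIT, bump) → (M_NAV, spin_ccw)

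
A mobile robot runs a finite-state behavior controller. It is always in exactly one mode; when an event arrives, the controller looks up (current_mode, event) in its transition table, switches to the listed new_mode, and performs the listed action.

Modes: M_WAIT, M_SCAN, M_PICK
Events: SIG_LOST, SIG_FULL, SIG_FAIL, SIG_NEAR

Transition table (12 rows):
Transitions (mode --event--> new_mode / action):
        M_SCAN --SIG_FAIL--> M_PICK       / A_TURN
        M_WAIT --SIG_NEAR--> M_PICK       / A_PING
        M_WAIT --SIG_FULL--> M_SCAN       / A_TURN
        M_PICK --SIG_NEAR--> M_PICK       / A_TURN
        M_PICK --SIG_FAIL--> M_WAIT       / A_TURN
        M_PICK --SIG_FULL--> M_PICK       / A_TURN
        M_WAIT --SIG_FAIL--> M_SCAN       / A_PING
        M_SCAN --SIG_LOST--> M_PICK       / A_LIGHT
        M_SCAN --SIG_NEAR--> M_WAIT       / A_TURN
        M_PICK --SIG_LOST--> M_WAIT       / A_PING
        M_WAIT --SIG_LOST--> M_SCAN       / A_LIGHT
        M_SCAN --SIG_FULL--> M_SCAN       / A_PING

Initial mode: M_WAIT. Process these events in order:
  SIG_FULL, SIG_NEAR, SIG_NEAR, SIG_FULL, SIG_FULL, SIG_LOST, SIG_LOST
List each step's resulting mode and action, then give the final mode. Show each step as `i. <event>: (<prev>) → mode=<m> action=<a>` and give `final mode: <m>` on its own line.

1. SIG_FULL: (M_WAIT) → mode=M_SCAN action=A_TURN
2. SIG_NEAR: (M_SCAN) → mode=M_WAIT action=A_TURN
3. SIG_NEAR: (M_WAIT) → mode=M_PICK action=A_PING
4. SIG_FULL: (M_PICK) → mode=M_PICK action=A_TURN
5. SIG_FULL: (M_PICK) → mode=M_PICK action=A_TURN
6. SIG_LOST: (M_PICK) → mode=M_WAIT action=A_PING
7. SIG_LOST: (M_WAIT) → mode=M_SCAN action=A_LIGHT

final mode: M_SCAN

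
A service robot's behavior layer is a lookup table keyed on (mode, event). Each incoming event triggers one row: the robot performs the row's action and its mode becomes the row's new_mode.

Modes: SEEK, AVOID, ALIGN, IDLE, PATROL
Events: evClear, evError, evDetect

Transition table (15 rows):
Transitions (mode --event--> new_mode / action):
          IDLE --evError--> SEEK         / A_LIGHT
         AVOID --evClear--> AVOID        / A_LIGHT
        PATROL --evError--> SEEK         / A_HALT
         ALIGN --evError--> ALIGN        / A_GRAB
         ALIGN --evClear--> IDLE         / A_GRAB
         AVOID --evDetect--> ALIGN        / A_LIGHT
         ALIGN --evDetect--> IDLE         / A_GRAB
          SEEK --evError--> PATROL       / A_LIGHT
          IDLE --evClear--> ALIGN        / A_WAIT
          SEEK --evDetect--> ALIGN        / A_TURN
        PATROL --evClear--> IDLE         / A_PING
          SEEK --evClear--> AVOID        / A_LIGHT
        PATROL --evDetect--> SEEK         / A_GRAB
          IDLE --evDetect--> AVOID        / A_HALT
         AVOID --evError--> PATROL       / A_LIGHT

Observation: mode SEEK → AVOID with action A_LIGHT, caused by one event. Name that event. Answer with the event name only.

evClear

try evClear: (SEEK, evClear) → (AVOID, A_LIGHT)  ← matches
try evError: (SEEK, evError) → (PATROL, A_LIGHT)
try evDetect: (SEEK, evDetect) → (ALIGN, A_TURN)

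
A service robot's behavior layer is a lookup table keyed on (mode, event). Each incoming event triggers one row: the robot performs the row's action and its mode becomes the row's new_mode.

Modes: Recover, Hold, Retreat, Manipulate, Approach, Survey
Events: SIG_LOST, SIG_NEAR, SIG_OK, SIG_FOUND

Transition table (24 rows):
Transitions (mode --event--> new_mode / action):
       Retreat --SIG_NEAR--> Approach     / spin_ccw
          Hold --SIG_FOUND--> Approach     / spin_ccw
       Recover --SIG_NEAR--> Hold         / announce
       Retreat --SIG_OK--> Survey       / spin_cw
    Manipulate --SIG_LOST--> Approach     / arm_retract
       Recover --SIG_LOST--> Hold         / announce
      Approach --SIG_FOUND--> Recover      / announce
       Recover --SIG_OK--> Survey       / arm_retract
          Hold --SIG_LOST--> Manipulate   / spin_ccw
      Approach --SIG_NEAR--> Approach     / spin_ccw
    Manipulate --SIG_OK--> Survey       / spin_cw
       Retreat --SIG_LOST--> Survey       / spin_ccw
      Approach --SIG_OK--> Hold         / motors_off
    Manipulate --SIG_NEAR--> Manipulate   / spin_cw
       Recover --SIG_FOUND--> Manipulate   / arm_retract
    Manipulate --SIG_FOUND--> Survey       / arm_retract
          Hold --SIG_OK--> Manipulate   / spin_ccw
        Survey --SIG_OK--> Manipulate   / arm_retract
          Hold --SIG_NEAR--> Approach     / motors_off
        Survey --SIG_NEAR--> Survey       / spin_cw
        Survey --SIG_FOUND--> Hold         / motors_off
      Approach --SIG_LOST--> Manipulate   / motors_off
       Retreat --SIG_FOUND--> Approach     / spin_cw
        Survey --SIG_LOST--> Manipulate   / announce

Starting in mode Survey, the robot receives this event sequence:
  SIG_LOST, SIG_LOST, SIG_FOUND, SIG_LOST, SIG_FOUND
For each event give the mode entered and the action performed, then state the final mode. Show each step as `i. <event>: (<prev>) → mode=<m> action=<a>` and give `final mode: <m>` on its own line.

final mode: Approach

1. SIG_LOST: (Survey) → mode=Manipulate action=announce
2. SIG_LOST: (Manipulate) → mode=Approach action=arm_retract
3. SIG_FOUND: (Approach) → mode=Recover action=announce
4. SIG_LOST: (Recover) → mode=Hold action=announce
5. SIG_FOUND: (Hold) → mode=Approach action=spin_ccw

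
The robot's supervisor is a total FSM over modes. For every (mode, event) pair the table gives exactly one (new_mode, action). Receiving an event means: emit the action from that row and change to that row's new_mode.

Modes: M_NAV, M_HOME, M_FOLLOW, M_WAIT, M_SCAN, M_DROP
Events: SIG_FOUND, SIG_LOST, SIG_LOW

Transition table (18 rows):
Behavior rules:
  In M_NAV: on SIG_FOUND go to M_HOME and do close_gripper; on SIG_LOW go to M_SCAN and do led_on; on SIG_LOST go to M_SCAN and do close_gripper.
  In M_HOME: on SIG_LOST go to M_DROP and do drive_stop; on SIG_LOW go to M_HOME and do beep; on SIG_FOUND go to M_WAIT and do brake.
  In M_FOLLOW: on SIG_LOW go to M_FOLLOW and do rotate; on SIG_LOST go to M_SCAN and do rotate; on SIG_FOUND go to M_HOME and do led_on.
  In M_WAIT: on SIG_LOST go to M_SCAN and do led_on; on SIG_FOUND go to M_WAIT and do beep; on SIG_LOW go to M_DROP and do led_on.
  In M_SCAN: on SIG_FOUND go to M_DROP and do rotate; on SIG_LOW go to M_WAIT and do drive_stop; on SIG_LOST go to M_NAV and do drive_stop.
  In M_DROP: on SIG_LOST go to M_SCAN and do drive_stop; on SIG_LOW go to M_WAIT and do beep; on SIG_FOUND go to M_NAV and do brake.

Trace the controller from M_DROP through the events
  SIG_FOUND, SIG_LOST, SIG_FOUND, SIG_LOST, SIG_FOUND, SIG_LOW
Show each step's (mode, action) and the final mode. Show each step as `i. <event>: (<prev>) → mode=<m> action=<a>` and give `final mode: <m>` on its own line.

1. SIG_FOUND: (M_DROP) → mode=M_NAV action=brake
2. SIG_LOST: (M_NAV) → mode=M_SCAN action=close_gripper
3. SIG_FOUND: (M_SCAN) → mode=M_DROP action=rotate
4. SIG_LOST: (M_DROP) → mode=M_SCAN action=drive_stop
5. SIG_FOUND: (M_SCAN) → mode=M_DROP action=rotate
6. SIG_LOW: (M_DROP) → mode=M_WAIT action=beep

final mode: M_WAIT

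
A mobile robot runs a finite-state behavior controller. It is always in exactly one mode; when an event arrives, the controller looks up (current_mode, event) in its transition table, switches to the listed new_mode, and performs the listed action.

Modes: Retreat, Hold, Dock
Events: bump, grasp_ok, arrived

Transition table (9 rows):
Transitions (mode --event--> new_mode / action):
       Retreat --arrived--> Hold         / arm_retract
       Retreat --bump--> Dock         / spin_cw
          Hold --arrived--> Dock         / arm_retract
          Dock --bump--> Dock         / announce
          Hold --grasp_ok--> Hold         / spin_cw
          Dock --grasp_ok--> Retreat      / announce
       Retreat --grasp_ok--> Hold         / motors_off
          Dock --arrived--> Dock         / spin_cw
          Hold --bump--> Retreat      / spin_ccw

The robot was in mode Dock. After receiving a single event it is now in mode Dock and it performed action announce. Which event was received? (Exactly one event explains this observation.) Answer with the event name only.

bump

try bump: (Dock, bump) → (Dock, announce)  ← matches
try grasp_ok: (Dock, grasp_ok) → (Retreat, announce)
try arrived: (Dock, arrived) → (Dock, spin_cw)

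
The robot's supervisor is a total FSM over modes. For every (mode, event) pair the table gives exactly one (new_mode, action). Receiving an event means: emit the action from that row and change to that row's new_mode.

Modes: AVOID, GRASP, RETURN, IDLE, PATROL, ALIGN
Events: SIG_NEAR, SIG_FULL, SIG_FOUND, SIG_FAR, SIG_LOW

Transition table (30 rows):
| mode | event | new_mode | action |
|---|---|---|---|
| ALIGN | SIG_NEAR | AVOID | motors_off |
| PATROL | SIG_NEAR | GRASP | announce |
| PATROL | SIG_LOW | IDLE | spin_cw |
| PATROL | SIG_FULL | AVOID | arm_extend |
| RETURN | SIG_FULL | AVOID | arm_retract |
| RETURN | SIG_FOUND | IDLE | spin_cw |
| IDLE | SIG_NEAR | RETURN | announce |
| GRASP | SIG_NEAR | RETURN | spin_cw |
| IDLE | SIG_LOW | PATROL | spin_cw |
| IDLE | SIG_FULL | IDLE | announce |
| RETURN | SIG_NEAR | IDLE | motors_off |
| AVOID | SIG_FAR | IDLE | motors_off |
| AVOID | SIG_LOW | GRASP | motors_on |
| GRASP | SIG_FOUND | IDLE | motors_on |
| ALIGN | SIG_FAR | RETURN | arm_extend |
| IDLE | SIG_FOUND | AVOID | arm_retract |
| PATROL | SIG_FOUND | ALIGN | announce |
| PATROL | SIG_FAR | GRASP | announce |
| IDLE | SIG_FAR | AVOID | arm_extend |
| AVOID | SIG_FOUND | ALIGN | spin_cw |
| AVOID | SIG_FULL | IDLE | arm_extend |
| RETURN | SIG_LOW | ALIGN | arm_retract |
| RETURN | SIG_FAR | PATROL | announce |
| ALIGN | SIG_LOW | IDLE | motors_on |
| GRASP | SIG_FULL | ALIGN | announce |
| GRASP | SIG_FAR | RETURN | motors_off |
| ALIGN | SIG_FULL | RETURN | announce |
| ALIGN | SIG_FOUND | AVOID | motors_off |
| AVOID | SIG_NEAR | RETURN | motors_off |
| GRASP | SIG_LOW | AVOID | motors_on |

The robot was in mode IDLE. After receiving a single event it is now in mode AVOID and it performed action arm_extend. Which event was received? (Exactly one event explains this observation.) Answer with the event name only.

try SIG_NEAR: (IDLE, SIG_NEAR) → (RETURN, announce)
try SIG_FULL: (IDLE, SIG_FULL) → (IDLE, announce)
try SIG_FOUND: (IDLE, SIG_FOUND) → (AVOID, arm_retract)
try SIG_FAR: (IDLE, SIG_FAR) → (AVOID, arm_extend)  ← matches
try SIG_LOW: (IDLE, SIG_LOW) → (PATROL, spin_cw)

SIG_FAR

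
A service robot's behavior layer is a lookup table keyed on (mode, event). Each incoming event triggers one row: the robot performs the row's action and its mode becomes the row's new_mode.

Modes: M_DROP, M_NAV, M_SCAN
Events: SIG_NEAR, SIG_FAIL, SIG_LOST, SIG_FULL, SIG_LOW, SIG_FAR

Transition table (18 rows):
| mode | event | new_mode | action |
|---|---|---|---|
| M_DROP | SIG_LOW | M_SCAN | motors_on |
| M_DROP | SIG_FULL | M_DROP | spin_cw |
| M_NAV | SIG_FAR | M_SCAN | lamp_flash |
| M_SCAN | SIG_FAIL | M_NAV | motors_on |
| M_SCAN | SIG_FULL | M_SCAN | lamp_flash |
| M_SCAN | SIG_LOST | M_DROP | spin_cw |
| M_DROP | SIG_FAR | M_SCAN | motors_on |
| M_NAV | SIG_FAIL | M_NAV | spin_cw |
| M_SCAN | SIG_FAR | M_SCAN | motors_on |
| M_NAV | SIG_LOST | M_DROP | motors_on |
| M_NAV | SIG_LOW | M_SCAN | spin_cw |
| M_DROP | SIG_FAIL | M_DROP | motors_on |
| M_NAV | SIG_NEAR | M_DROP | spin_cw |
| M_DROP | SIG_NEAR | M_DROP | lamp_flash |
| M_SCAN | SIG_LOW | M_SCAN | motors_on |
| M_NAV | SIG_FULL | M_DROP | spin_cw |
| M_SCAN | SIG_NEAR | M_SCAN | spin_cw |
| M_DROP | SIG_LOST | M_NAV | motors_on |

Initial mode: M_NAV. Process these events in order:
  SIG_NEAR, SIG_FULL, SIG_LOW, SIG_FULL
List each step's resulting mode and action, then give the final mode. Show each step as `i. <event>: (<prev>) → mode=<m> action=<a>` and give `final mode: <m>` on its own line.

final mode: M_SCAN

1. SIG_NEAR: (M_NAV) → mode=M_DROP action=spin_cw
2. SIG_FULL: (M_DROP) → mode=M_DROP action=spin_cw
3. SIG_LOW: (M_DROP) → mode=M_SCAN action=motors_on
4. SIG_FULL: (M_SCAN) → mode=M_SCAN action=lamp_flash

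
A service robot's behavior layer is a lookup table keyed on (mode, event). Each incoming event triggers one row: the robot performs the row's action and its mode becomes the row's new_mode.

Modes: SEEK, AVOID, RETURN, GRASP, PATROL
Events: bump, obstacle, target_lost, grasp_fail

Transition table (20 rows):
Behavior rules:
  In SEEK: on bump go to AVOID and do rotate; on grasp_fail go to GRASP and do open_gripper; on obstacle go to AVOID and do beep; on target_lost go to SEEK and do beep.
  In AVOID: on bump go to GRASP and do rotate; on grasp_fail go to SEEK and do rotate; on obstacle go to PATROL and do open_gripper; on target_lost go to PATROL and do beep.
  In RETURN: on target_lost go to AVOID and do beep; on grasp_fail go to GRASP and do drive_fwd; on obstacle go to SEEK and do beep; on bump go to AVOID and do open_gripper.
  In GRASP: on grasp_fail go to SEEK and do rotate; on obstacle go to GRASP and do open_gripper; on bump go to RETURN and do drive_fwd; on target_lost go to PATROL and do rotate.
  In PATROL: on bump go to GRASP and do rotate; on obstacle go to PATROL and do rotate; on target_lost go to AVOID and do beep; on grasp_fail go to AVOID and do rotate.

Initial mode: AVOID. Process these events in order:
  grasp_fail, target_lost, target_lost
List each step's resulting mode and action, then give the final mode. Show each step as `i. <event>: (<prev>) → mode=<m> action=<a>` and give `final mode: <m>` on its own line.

final mode: SEEK

1. grasp_fail: (AVOID) → mode=SEEK action=rotate
2. target_lost: (SEEK) → mode=SEEK action=beep
3. target_lost: (SEEK) → mode=SEEK action=beep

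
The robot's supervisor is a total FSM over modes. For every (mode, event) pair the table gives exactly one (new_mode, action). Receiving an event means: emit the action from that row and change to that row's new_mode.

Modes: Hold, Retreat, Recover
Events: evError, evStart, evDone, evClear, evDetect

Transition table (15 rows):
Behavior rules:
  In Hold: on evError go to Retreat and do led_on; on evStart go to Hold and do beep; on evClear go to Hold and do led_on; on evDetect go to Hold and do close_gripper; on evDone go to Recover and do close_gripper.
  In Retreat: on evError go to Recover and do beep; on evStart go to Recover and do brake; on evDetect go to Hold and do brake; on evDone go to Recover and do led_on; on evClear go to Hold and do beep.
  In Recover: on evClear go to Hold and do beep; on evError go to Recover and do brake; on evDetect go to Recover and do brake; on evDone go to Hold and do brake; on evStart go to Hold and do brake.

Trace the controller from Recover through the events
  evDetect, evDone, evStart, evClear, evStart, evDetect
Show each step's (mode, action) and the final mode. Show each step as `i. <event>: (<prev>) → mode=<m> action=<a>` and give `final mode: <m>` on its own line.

final mode: Hold

1. evDetect: (Recover) → mode=Recover action=brake
2. evDone: (Recover) → mode=Hold action=brake
3. evStart: (Hold) → mode=Hold action=beep
4. evClear: (Hold) → mode=Hold action=led_on
5. evStart: (Hold) → mode=Hold action=beep
6. evDetect: (Hold) → mode=Hold action=close_gripper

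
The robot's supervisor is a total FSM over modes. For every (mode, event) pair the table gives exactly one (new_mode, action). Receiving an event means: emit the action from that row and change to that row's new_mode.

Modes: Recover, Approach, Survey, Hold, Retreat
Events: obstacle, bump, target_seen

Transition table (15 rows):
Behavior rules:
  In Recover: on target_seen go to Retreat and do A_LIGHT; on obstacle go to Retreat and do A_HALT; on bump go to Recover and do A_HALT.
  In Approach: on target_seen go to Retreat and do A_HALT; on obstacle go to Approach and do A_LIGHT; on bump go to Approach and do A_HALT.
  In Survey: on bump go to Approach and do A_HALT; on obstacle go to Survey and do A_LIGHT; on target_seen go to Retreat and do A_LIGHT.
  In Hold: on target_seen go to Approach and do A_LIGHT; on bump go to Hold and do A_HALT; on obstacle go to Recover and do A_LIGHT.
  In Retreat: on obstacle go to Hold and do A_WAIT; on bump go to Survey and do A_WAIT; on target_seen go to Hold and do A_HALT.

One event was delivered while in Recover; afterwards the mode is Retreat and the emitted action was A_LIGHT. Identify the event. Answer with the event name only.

target_seen

try obstacle: (Recover, obstacle) → (Retreat, A_HALT)
try bump: (Recover, bump) → (Recover, A_HALT)
try target_seen: (Recover, target_seen) → (Retreat, A_LIGHT)  ← matches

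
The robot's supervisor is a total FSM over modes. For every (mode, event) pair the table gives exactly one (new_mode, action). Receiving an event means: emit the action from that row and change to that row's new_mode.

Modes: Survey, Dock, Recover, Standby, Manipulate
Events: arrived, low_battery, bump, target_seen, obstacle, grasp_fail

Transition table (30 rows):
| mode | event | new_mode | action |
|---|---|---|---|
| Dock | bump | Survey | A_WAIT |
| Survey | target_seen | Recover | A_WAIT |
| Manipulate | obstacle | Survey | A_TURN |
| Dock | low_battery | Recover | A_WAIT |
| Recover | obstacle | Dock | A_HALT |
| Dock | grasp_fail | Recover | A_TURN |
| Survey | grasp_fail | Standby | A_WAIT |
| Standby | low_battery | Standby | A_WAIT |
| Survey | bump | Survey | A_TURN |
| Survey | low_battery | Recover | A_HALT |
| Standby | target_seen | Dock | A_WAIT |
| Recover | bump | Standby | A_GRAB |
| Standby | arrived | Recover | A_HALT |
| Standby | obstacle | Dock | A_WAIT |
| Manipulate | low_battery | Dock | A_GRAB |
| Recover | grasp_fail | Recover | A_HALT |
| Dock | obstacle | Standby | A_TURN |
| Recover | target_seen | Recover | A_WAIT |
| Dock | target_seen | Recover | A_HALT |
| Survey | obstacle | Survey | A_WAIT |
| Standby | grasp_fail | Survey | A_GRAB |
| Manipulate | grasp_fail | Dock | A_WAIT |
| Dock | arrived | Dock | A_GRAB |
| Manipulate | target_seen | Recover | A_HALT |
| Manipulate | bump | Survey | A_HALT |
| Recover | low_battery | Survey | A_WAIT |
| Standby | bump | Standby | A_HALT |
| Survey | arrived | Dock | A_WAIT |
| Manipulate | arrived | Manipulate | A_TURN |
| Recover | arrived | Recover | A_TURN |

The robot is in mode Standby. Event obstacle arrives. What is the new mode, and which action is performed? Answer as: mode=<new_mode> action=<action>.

mode=Dock action=A_WAIT

current mode = Standby; filter table to that mode:
  (Standby, low_battery) → (Standby, A_WAIT)
  (Standby, target_seen) → (Dock, A_WAIT)
  (Standby, arrived) → (Recover, A_HALT)
  (Standby, obstacle) → (Dock, A_WAIT)  ← event matches
  (Standby, grasp_fail) → (Survey, A_GRAB)
  (Standby, bump) → (Standby, A_HALT)
event = obstacle selects (Dock, A_WAIT)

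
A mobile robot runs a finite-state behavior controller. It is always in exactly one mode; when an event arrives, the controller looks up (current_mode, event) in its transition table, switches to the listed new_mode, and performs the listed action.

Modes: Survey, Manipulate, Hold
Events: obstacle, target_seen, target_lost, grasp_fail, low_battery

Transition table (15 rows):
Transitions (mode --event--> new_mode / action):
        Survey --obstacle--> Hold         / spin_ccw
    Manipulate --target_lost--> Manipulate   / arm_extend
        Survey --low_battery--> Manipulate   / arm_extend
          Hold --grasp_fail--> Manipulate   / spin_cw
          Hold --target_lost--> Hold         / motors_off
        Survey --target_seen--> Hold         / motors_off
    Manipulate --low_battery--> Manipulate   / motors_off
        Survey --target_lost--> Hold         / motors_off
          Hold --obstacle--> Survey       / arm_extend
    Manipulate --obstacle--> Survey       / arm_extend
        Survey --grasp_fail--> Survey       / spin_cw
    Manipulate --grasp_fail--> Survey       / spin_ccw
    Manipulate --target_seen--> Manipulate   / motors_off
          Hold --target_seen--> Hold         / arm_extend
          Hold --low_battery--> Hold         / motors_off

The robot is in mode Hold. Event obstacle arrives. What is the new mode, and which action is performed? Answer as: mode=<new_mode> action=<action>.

mode=Survey action=arm_extend

current mode = Hold; filter table to that mode:
  (Hold, grasp_fail) → (Manipulate, spin_cw)
  (Hold, target_lost) → (Hold, motors_off)
  (Hold, obstacle) → (Survey, arm_extend)  ← event matches
  (Hold, target_seen) → (Hold, arm_extend)
  (Hold, low_battery) → (Hold, motors_off)
event = obstacle selects (Survey, arm_extend)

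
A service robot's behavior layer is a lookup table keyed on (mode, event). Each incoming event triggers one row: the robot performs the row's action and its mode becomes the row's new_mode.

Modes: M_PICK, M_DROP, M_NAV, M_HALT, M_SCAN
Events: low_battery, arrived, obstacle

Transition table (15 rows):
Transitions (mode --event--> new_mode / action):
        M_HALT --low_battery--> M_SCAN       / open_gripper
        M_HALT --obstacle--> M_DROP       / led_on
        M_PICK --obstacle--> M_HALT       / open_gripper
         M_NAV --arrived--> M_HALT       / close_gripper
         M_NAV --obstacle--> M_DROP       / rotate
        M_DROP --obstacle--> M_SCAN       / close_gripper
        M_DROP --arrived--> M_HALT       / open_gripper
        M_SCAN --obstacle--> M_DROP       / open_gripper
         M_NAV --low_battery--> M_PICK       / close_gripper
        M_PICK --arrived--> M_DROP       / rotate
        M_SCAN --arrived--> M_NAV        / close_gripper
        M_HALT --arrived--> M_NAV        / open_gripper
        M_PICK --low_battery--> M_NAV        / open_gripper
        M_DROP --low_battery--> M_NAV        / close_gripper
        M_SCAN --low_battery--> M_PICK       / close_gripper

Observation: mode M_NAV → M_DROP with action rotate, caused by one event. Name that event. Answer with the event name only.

obstacle

try low_battery: (M_NAV, low_battery) → (M_PICK, close_gripper)
try arrived: (M_NAV, arrived) → (M_HALT, close_gripper)
try obstacle: (M_NAV, obstacle) → (M_DROP, rotate)  ← matches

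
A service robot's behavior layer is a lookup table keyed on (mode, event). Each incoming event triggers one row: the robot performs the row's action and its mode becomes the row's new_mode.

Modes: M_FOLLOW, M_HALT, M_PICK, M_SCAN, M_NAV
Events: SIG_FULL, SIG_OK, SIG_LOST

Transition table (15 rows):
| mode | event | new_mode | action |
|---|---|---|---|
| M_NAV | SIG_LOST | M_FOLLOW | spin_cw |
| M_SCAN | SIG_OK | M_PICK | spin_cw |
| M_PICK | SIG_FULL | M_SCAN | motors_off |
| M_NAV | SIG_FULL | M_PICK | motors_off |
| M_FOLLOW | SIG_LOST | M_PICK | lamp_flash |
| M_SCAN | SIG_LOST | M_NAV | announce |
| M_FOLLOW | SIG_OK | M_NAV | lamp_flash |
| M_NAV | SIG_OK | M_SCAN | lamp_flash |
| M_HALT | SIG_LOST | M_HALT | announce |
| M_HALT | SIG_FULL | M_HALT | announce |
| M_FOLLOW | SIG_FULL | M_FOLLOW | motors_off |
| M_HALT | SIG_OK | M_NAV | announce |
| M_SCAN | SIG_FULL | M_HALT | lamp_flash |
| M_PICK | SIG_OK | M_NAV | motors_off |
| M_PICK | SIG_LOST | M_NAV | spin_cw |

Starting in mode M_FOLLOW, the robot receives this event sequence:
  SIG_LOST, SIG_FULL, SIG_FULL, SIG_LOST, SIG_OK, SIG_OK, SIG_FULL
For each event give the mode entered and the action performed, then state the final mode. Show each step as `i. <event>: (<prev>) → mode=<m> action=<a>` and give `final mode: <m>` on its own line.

1. SIG_LOST: (M_FOLLOW) → mode=M_PICK action=lamp_flash
2. SIG_FULL: (M_PICK) → mode=M_SCAN action=motors_off
3. SIG_FULL: (M_SCAN) → mode=M_HALT action=lamp_flash
4. SIG_LOST: (M_HALT) → mode=M_HALT action=announce
5. SIG_OK: (M_HALT) → mode=M_NAV action=announce
6. SIG_OK: (M_NAV) → mode=M_SCAN action=lamp_flash
7. SIG_FULL: (M_SCAN) → mode=M_HALT action=lamp_flash

final mode: M_HALT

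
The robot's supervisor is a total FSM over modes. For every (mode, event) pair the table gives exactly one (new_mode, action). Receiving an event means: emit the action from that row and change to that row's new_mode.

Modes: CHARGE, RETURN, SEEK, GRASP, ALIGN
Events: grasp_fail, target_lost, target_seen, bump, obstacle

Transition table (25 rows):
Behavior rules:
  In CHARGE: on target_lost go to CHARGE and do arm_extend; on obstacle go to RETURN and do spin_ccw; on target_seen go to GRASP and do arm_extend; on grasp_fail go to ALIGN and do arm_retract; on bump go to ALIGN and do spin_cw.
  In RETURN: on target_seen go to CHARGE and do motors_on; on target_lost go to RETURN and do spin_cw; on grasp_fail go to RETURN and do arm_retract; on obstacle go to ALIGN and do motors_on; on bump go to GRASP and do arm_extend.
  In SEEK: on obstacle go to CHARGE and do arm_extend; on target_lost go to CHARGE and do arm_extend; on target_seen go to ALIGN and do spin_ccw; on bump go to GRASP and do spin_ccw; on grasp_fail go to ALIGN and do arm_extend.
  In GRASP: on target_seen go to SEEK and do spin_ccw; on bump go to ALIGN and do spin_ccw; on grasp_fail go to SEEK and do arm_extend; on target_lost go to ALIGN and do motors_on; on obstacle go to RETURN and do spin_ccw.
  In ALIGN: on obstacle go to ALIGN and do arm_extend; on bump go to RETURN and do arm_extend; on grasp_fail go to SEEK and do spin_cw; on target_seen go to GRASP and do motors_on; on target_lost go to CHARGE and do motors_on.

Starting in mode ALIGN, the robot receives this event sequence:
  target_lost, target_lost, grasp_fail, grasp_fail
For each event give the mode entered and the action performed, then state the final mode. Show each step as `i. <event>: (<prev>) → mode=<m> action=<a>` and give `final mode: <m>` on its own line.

1. target_lost: (ALIGN) → mode=CHARGE action=motors_on
2. target_lost: (CHARGE) → mode=CHARGE action=arm_extend
3. grasp_fail: (CHARGE) → mode=ALIGN action=arm_retract
4. grasp_fail: (ALIGN) → mode=SEEK action=spin_cw

final mode: SEEK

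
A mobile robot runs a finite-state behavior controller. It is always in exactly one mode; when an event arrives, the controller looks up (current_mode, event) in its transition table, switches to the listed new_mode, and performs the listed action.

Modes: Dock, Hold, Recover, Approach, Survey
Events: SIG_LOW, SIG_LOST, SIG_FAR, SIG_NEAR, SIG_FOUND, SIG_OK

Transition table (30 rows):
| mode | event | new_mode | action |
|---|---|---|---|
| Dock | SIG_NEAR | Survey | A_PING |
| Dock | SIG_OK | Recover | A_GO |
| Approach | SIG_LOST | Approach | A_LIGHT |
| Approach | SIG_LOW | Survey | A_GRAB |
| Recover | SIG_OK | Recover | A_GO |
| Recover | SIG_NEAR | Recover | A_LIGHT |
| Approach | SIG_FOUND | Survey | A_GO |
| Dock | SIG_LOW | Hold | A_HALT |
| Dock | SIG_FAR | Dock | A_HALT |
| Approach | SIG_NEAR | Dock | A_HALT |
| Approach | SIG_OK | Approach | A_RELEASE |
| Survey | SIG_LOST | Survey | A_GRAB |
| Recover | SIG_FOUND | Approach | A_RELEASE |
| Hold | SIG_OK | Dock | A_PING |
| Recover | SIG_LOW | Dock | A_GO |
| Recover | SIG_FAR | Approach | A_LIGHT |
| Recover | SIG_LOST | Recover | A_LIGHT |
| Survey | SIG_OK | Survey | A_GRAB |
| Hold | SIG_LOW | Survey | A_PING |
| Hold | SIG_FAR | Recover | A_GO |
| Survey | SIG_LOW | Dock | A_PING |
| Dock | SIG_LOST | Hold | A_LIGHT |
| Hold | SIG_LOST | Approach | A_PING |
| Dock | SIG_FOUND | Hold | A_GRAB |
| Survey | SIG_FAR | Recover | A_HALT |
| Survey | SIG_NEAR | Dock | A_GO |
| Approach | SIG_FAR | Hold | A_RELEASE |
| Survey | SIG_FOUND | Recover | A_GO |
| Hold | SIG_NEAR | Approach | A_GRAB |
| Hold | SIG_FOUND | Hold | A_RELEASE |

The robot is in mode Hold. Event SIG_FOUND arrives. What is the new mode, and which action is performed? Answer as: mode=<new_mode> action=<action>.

current mode = Hold; filter table to that mode:
  (Hold, SIG_OK) → (Dock, A_PING)
  (Hold, SIG_LOW) → (Survey, A_PING)
  (Hold, SIG_FAR) → (Recover, A_GO)
  (Hold, SIG_LOST) → (Approach, A_PING)
  (Hold, SIG_NEAR) → (Approach, A_GRAB)
  (Hold, SIG_FOUND) → (Hold, A_RELEASE)  ← event matches
event = SIG_FOUND selects (Hold, A_RELEASE)

mode=Hold action=A_RELEASE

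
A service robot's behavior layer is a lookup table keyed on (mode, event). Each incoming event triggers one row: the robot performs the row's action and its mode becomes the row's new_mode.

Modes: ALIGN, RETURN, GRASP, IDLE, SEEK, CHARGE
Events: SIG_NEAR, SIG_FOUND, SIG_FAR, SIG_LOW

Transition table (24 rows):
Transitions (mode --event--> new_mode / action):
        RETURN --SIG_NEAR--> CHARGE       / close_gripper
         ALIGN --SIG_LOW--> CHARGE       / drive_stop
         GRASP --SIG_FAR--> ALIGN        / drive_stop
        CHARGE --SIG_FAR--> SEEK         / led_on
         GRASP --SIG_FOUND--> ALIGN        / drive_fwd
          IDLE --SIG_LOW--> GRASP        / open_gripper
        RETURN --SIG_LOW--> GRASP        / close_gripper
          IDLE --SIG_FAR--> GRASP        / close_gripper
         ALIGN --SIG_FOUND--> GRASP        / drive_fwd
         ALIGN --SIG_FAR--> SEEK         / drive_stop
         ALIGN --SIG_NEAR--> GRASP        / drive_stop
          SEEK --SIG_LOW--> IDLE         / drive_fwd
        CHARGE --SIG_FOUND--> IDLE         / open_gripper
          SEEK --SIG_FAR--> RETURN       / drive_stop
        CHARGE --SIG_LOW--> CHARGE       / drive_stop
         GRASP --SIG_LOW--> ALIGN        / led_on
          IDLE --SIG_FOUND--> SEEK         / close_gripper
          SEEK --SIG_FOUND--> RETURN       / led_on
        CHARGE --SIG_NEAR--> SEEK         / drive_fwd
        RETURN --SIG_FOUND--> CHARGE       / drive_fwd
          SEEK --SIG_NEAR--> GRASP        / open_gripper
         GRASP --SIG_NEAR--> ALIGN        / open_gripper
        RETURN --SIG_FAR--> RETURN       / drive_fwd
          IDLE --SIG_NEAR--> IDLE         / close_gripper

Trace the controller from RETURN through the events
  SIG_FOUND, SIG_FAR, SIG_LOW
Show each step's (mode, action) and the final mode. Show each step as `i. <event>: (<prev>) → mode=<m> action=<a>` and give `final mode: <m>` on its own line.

final mode: IDLE

1. SIG_FOUND: (RETURN) → mode=CHARGE action=drive_fwd
2. SIG_FAR: (CHARGE) → mode=SEEK action=led_on
3. SIG_LOW: (SEEK) → mode=IDLE action=drive_fwd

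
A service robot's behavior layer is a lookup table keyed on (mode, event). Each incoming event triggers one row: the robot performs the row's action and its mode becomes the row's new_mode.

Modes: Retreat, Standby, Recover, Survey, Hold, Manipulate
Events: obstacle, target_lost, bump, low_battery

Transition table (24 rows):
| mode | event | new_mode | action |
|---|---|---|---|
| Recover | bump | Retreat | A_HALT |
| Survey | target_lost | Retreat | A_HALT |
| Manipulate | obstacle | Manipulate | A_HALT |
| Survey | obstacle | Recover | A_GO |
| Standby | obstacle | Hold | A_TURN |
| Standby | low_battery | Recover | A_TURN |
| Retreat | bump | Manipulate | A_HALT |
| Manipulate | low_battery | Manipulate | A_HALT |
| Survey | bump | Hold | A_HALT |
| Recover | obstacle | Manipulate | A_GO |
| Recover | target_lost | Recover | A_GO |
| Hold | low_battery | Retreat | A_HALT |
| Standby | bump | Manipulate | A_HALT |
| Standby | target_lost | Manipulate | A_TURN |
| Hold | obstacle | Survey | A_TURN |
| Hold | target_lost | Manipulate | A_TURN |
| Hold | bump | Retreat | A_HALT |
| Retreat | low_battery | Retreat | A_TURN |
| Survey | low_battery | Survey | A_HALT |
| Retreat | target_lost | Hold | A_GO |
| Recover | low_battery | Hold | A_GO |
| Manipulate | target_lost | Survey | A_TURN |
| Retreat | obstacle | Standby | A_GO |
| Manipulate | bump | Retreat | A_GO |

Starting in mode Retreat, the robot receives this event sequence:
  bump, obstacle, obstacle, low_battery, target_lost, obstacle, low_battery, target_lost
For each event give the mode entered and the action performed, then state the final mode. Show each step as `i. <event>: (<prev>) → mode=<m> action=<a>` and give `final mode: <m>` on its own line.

final mode: Manipulate

1. bump: (Retreat) → mode=Manipulate action=A_HALT
2. obstacle: (Manipulate) → mode=Manipulate action=A_HALT
3. obstacle: (Manipulate) → mode=Manipulate action=A_HALT
4. low_battery: (Manipulate) → mode=Manipulate action=A_HALT
5. target_lost: (Manipulate) → mode=Survey action=A_TURN
6. obstacle: (Survey) → mode=Recover action=A_GO
7. low_battery: (Recover) → mode=Hold action=A_GO
8. target_lost: (Hold) → mode=Manipulate action=A_TURN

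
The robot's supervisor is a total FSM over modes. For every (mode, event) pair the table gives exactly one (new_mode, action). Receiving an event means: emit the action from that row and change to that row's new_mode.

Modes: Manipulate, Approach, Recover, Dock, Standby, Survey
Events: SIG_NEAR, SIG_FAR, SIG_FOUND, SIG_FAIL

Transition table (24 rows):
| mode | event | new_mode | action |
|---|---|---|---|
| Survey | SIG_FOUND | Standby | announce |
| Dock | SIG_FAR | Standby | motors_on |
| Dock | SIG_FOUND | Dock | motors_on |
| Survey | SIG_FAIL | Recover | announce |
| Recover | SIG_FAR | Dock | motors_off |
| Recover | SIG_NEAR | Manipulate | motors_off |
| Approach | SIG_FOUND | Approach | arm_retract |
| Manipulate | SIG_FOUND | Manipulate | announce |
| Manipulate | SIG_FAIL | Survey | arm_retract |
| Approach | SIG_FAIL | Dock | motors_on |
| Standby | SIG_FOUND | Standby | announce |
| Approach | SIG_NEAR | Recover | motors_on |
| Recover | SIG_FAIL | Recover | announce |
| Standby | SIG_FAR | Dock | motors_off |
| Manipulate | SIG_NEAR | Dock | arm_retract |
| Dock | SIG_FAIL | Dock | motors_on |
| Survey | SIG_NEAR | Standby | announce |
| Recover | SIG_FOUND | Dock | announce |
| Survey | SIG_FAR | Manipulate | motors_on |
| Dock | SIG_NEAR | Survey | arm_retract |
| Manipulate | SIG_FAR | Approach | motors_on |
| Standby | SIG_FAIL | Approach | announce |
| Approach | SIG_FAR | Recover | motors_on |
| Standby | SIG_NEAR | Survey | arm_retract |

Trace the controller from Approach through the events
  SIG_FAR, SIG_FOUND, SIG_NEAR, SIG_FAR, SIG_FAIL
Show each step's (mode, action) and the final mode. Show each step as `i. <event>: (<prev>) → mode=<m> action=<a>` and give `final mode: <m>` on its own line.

1. SIG_FAR: (Approach) → mode=Recover action=motors_on
2. SIG_FOUND: (Recover) → mode=Dock action=announce
3. SIG_NEAR: (Dock) → mode=Survey action=arm_retract
4. SIG_FAR: (Survey) → mode=Manipulate action=motors_on
5. SIG_FAIL: (Manipulate) → mode=Survey action=arm_retract

final mode: Survey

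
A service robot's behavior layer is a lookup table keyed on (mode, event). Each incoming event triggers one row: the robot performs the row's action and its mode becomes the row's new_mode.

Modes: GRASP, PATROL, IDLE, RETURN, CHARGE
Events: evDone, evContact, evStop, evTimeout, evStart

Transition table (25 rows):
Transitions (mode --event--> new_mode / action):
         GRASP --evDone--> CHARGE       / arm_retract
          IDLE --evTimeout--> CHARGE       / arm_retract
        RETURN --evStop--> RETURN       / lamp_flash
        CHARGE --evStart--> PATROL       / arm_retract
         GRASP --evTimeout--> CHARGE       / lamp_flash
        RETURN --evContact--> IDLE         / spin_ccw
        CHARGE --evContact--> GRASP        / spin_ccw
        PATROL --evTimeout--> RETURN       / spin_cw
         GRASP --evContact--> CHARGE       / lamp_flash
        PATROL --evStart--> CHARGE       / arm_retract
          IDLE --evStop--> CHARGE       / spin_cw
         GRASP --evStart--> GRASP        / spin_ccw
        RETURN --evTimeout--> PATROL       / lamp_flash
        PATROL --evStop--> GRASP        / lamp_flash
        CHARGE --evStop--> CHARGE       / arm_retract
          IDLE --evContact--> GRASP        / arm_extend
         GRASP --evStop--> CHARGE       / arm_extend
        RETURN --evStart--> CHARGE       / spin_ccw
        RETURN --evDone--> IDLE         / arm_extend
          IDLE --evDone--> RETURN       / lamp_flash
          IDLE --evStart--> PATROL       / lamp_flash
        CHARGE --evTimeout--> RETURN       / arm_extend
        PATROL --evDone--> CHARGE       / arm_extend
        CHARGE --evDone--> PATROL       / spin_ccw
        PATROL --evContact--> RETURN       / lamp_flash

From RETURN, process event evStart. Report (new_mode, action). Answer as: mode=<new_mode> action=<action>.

current mode = RETURN; filter table to that mode:
  (RETURN, evStop) → (RETURN, lamp_flash)
  (RETURN, evContact) → (IDLE, spin_ccw)
  (RETURN, evTimeout) → (PATROL, lamp_flash)
  (RETURN, evStart) → (CHARGE, spin_ccw)  ← event matches
  (RETURN, evDone) → (IDLE, arm_extend)
event = evStart selects (CHARGE, spin_ccw)

mode=CHARGE action=spin_ccw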